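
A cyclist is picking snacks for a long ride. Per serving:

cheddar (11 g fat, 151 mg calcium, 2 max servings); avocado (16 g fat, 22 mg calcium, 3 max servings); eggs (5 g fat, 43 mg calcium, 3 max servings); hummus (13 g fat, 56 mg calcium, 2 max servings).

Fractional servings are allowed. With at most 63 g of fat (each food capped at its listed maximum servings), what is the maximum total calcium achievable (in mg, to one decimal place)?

Calcium per g fat: cheddar 13.73, eggs 8.6, hummus 4.308, avocado 1.375.
Take 2 servings of cheddar: uses 22 g fat, +302.0 mg calcium (running total 302.0 mg).
Take 3 servings of eggs: uses 15 g fat, +129.0 mg calcium (running total 431.0 mg).
Take 2 servings of hummus: uses 26 g fat, +112.0 mg calcium (running total 543.0 mg).
Filling greedily by calcium-per-g fat is optimal for one linear limit, giving 543.0 mg.

543.0 mg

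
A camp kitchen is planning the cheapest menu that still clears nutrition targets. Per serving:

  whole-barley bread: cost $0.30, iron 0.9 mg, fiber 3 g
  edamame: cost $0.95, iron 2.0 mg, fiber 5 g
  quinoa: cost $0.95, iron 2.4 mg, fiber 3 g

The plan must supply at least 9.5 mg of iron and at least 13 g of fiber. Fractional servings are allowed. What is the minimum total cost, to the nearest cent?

With two linear requirements the optimum uses one or two foods; enumerate the corners.
whole-barley bread only: max(9.5/0.9, 13/3) = 10.56 servings → $3.17.
edamame only: max(9.5/2.0, 13/5) = 4.75 servings → $4.51.
quinoa only: max(9.5/2.4, 13/3) = 4.333 servings → $4.12.
whole-barley bread + edamame: intersection lies outside the first quadrant.
whole-barley bread + quinoa with both tight: 0.6 servings and 3.733 servings → $3.73.
edamame + quinoa with both tight: 0.45 servings and 3.583 servings → $3.83.
Cheapest feasible corner: $3.17.

$3.17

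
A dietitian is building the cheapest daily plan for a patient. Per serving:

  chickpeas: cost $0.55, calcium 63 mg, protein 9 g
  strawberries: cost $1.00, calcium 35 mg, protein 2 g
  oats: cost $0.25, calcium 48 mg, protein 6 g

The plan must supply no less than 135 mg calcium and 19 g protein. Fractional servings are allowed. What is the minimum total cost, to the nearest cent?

$0.79

This is a tiny linear program; its minimum lies at a vertex of the feasible set. List the vertices and price them.
chickpeas only: max(135/63, 19/9) = 2.143 servings → $1.18.
strawberries only: max(135/35, 19/2) = 9.5 servings → $9.50.
oats only: max(135/48, 19/6) = 3.167 servings → $0.79.
chickpeas + strawberries with both tight: 2.09 servings and 0.09524 servings → $1.24.
chickpeas + oats with both tight: 1.889 servings and 0.3333 servings → $1.12.
strawberries + oats: intersection lies outside the first quadrant.
The minimum over all feasible corners is $0.79.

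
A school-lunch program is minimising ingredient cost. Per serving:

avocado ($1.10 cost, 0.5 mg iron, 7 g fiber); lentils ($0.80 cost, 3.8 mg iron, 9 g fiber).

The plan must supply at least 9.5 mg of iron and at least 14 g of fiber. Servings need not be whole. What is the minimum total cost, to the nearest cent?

Two binding constraints pin down two serving amounts, so the optimal mix uses at most two foods. The candidates are each food alone (scaled to the tighter of iron/fiber) and each pair with both constraints tight.
avocado only: max(9.5/0.5, 14/7) = 19 servings → $20.90.
lentils only: max(9.5/3.8, 14/9) = 2.5 servings → $2.00.
avocado + lentils: the both-tight solution has a negative serving — not a feasible corner.
So the least-cost plan costs $2.00.

$2.00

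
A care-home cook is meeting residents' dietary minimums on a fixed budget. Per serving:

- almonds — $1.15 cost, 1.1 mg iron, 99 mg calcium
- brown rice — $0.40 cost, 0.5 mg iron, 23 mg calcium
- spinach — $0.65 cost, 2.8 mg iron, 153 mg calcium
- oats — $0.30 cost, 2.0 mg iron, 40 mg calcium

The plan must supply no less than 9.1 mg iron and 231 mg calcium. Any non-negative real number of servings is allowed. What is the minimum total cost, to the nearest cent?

With two linear requirements the optimum uses one or two foods; enumerate the corners.
almonds only: max(9.1/1.1, 231/99) = 8.273 servings → $9.51.
brown rice only: max(9.1/0.5, 231/23) = 18.2 servings → $7.28.
spinach only: max(9.1/2.8, 231/153) = 3.25 servings → $2.11.
oats only: max(9.1/2.0, 231/40) = 5.775 servings → $1.73.
almonds + brown rice with both targets exact would need a negative amount; discard.
almonds + spinach with both targets exact would need a negative amount; discard.
almonds + oats with both tight: 0.6364 servings and 4.2 servings → $1.99.
brown rice + spinach: intersection lies outside the first quadrant.
brown rice + oats with both tight: 3.769 servings and 3.608 servings → $2.59.
spinach + oats with both tight: 0.5052 servings and 3.843 servings → $1.48.
So the least-cost plan costs $1.48.

$1.48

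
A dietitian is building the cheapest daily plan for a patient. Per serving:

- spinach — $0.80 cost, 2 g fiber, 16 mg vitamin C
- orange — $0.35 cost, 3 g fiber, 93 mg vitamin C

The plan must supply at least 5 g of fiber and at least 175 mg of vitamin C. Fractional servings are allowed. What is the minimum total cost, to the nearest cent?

This is a tiny linear program; its minimum lies at a vertex of the feasible set. List the vertices and price them.
spinach only: max(5/2, 175/16) = 10.94 servings → $8.75.
orange only: max(5/3, 175/93) = 1.882 servings → $0.66.
spinach + orange with both targets exact would need a negative amount; discard.
The minimum over all feasible corners is $0.66.

$0.66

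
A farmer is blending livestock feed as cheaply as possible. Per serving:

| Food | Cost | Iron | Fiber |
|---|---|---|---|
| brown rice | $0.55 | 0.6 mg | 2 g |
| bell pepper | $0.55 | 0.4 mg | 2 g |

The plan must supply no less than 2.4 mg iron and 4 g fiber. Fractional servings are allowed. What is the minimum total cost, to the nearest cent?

Two binding constraints pin down two serving amounts, so the optimal mix uses at most two foods. The candidates are each food alone (scaled to the tighter of iron/fiber) and each pair with both constraints tight.
brown rice only: max(2.4/0.6, 4/2) = 4 servings → $2.20.
bell pepper only: max(2.4/0.4, 4/2) = 6 servings → $3.30.
brown rice + bell pepper: the both-tight solution has a negative serving — not a feasible corner.
Cheapest feasible corner: $2.20.

$2.20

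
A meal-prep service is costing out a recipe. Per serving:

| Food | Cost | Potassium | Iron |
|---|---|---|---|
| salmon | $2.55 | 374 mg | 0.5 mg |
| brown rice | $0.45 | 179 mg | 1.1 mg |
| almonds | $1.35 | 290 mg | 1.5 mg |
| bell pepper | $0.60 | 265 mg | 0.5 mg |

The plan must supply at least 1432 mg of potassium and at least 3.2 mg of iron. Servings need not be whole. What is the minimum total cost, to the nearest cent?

At the optimum either one food covers both requirements or two foods hit both targets exactly; no other combination can be cheaper.
salmon only: max(1432/374, 3.2/0.5) = 6.4 servings → $16.32.
brown rice only: max(1432/179, 3.2/1.1) = 8 servings → $3.60.
almonds only: max(1432/290, 3.2/1.5) = 4.938 servings → $6.67.
bell pepper only: max(1432/265, 3.2/0.5) = 6.4 servings → $3.84.
salmon + brown rice with both tight: 3.114 servings and 1.494 servings → $8.61.
salmon + almonds with both tight: 2.933 servings and 1.156 servings → $9.04.
salmon + bell pepper: the both-tight solution has a negative serving — not a feasible corner.
brown rice + almonds with both targets exact would need a negative amount; discard.
brown rice + bell pepper with both tight: 0.6535 servings and 4.962 servings → $3.27.
almonds + bell pepper with both tight: 0.5228 servings and 4.832 servings → $3.60.
Cheapest feasible corner: $3.27.

$3.27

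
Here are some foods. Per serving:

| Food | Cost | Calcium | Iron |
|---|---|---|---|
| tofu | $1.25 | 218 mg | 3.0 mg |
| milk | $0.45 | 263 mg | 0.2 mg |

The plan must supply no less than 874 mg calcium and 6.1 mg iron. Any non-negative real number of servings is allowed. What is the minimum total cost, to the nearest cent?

An LP optimum is at a vertex; with two nutrient constraints at most two foods are used. Check each candidate.
tofu only: max(874/218, 6.1/3.0) = 4.009 servings → $5.01.
milk only: max(874/263, 6.1/0.2) = 30.5 servings → $13.72.
tofu + milk with both tight: 1.918 servings and 1.734 servings → $3.18.
The minimum over all feasible corners is $3.18.

$3.18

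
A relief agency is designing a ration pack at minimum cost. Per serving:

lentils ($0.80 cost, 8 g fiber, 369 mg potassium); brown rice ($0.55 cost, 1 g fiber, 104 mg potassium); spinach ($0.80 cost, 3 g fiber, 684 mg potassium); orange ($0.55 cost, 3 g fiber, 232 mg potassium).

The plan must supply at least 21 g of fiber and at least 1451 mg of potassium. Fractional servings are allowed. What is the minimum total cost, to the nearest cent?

With two linear requirements the optimum uses one or two foods; enumerate the corners.
lentils only: max(21/8, 1451/369) = 3.932 servings → $3.15.
brown rice only: max(21/1, 1451/104) = 21 servings → $11.55.
spinach only: max(21/3, 1451/684) = 7 servings → $5.60.
orange only: max(21/3, 1451/232) = 7 servings → $3.85.
lentils + brown rice with both tight: 1.583 servings and 8.335 servings → $5.85.
lentils + spinach with both tight: 2.293 servings and 0.8841 servings → $2.54.
lentils + orange with both tight: 0.6929 servings and 5.152 servings → $3.39.
brown rice + spinach: intersection lies outside the first quadrant.
brown rice + orange: the both-tight solution has a negative serving — not a feasible corner.
spinach + orange: the both-tight solution has a negative serving — not a feasible corner.
Cheapest feasible corner: $2.54.

$2.54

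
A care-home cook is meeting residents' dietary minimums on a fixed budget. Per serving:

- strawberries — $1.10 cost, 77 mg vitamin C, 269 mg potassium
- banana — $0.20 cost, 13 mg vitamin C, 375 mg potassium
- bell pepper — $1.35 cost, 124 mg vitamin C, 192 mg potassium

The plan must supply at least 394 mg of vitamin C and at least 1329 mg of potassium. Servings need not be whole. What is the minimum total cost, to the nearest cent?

$4.41

Minimising a linear cost over {vitamin C ≥ 394, potassium ≥ 1329, servings ≥ 0} — the optimum is at a vertex, using one or two foods.
strawberries only: max(394/77, 1329/269) = 5.117 servings → $5.63.
banana only: max(394/13, 1329/375) = 30.31 servings → $6.06.
bell pepper only: max(394/124, 1329/192) = 6.922 servings → $9.34.
strawberries + banana: the both-tight solution has a negative serving — not a feasible corner.
strawberries + bell pepper with both tight: 4.8 servings and 0.1967 servings → $5.55.
banana + bell pepper with both tight: 2.026 servings and 2.965 servings → $4.41.
Cheapest feasible corner: $4.41.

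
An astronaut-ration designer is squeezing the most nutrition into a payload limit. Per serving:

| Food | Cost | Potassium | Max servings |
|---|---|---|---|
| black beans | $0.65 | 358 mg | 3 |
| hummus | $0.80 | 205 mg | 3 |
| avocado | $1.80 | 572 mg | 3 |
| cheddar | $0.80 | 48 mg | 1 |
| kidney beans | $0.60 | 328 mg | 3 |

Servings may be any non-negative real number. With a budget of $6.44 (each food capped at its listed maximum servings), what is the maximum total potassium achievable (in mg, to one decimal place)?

2912.8 mg

Potassium per dollar: black beans 550.8, kidney beans 546.7, avocado 317.8, hummus 256.2, cheddar 60.
Take 3 servings of black beans: spends $1.95, +1074.0 mg potassium (running total 1074.0 mg).
Take 3 servings of kidney beans: spends $1.80, +984.0 mg potassium (running total 2058.0 mg).
Take 1.494 servings of avocado: spends $2.69, +854.8 mg potassium (running total 2912.8 mg).
Greedy by best ratio exhausts the cost allowance optimally: 2912.8 mg.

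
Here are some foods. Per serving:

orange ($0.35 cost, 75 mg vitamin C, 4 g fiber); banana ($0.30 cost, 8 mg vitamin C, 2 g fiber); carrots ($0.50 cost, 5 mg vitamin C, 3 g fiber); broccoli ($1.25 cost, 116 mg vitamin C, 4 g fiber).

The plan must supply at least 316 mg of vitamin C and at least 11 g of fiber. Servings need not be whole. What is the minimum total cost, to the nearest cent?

$1.47

Check every corner: each single food scaled to meet both minima, and each pair solved so both constraints bind.
orange only: max(316/75, 11/4) = 4.213 servings → $1.47.
banana only: max(316/8, 11/2) = 39.5 servings → $11.85.
carrots only: max(316/5, 11/3) = 63.2 servings → $31.60.
broccoli only: max(316/116, 11/4) = 2.75 servings → $3.44.
orange + banana: intersection lies outside the first quadrant.
orange + carrots: the both-tight solution has a negative serving — not a feasible corner.
orange + broccoli with both tight: 0.07317 servings and 2.677 servings → $3.37.
banana + carrots: the both-tight solution has a negative serving — not a feasible corner.
banana + broccoli with both tight: 0.06 servings and 2.72 servings → $3.42.
carrots + broccoli with both tight: 0.03659 servings and 2.723 servings → $3.42.
The minimum over all feasible corners is $1.47.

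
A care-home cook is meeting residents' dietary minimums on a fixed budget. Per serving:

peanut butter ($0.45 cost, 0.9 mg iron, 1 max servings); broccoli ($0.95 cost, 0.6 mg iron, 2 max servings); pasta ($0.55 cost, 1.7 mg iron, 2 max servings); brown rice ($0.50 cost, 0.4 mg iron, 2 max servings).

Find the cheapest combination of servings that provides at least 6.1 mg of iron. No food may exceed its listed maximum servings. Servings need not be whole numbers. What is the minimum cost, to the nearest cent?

Cost per mg of iron: pasta $0.3235, peanut butter $0.5000, brown rice $1.2500, broccoli $1.5833.
Take 2 servings of pasta: +3.4 mg iron for $1.10 (total $1.10, still need 2.7 mg).
Take 1 serving of peanut butter: +0.9 mg iron for $0.45 (total $1.55, still need 1.8 mg).
Take 2 servings of brown rice: +0.8 mg iron for $1.00 (total $2.55, still need 1.0 mg).
Take 1.667 servings of broccoli: +1.0 mg iron for $1.58 (total $4.13, still need 0.0 mg).
Greedy by cheapest-per-mg is optimal for a single linear constraint, so the minimum cost is $4.13.

$4.13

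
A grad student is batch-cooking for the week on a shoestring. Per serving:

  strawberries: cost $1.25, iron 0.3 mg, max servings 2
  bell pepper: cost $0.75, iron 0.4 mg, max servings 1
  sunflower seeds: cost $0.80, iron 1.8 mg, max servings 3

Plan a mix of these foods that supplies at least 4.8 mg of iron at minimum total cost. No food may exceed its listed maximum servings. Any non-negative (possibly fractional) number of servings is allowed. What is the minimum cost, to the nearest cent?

$2.13

Cost per mg of iron: sunflower seeds $0.4444, bell pepper $1.8750, strawberries $4.1667.
Take 2.667 servings of sunflower seeds: +4.8 mg iron for $2.13 (total $2.13, still need 0.0 mg).
Greedy by cheapest-per-mg is optimal for a single linear constraint, so the minimum cost is $2.13.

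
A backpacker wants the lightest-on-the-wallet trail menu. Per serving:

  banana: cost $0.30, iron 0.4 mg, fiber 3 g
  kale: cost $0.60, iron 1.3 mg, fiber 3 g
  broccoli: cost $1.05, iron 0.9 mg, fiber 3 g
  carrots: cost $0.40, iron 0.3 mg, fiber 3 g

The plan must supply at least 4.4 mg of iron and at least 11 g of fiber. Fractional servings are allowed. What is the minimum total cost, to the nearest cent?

An LP optimum is at a vertex; with two nutrient constraints at most two foods are used. Check each candidate.
banana only: max(4.4/0.4, 11/3) = 11 servings → $3.30.
kale only: max(4.4/1.3, 11/3) = 3.667 servings → $2.20.
broccoli only: max(4.4/0.9, 11/3) = 4.889 servings → $5.13.
carrots only: max(4.4/0.3, 11/3) = 14.67 servings → $5.87.
banana + kale with both tight: 0.4074 servings and 3.259 servings → $2.08.
banana + broccoli with both targets exact would need a negative amount; discard.
banana + carrots: intersection lies outside the first quadrant.
kale + broccoli with both tight: 2.75 servings and 0.9167 servings → $2.61.
kale + carrots with both tight: 3.3 servings and 0.3667 servings → $2.13.
broccoli + carrots: intersection lies outside the first quadrant.
So the least-cost plan costs $2.08.

$2.08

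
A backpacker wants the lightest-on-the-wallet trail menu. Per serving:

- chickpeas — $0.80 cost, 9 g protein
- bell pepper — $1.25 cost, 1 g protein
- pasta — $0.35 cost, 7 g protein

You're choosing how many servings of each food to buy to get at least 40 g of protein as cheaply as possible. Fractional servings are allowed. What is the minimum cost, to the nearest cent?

Cost per g of protein: pasta $0.0500, chickpeas $0.0889, bell pepper $1.2500.
With no serving limits, use only pasta: 40 g / 7 g = 5.714 servings × $0.35 = $2.00.

$2.00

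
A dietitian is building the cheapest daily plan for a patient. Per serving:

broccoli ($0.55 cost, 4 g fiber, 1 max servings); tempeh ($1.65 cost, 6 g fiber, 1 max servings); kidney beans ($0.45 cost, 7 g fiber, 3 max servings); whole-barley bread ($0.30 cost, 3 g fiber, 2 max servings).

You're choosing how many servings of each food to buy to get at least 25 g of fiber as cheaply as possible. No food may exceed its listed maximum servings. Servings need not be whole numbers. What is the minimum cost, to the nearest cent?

Cost per g of fiber: kidney beans $0.0643, whole-barley bread $0.1000, broccoli $0.1375, tempeh $0.2750.
Take 3 servings of kidney beans: +21.0 g fiber for $1.35 (total $1.35, still need 4.0 g).
Take 1.333 servings of whole-barley bread: +4.0 g fiber for $0.40 (total $1.75, still need 0.0 g).
Filling from the cheapest source first is optimal under one linear minimum: $1.75.

$1.75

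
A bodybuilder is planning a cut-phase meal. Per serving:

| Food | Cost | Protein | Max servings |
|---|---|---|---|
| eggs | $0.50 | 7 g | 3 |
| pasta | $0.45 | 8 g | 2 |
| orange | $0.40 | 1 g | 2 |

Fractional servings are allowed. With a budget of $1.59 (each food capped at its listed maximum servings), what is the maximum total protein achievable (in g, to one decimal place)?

Protein per dollar: pasta 17.78, eggs 14, orange 2.5.
Take 2 servings of pasta: spends $0.90, +16.0 g protein (running total 16.0 g).
Take 1.38 servings of eggs: spends $0.69, +9.7 g protein (running total 25.7 g).
Greedy by best ratio exhausts the cost allowance optimally: 25.7 g.

25.7 g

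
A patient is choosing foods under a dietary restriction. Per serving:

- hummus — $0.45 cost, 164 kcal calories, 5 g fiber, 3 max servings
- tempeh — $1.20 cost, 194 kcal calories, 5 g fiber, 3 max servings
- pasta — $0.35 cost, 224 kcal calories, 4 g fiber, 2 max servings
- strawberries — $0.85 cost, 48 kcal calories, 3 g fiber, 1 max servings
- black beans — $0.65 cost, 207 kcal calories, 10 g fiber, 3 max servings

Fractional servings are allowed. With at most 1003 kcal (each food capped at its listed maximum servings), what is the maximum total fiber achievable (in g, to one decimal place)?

Fiber per kcal: strawberries 0.0625, black beans 0.04831, hummus 0.03049, tempeh 0.02577, pasta 0.01786.
Take 1 serving of strawberries: uses 48 kcal, +3.0 g fiber (running total 3.0 g).
Take 3 servings of black beans: uses 621 kcal, +30.0 g fiber (running total 33.0 g).
Take 2.037 servings of hummus: uses 334 kcal, +10.2 g fiber (running total 43.2 g).
Filling greedily by fiber-per-kcal is optimal for one linear limit, giving 43.2 g.

43.2 g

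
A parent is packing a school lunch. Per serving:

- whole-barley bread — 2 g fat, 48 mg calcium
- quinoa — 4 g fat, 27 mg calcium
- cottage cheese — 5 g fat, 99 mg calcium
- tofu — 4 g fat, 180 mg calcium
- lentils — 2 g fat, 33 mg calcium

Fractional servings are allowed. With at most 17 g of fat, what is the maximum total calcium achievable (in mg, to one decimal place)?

Calcium per g fat: tofu 45, whole-barley bread 24, cottage cheese 19.8, lentils 16.5, quinoa 6.75.
With no serving limits, spend the whole fat allowance on tofu: 17 g / 4 g × 180 mg = 765.0 mg.

765.0 mg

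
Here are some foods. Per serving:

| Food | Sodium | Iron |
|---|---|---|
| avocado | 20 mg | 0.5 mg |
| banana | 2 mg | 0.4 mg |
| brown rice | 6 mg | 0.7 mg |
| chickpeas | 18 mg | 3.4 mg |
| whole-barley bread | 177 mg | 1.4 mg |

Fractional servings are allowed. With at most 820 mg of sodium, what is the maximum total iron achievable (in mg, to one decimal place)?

Iron per mg sodium: banana 0.2, chickpeas 0.1889, brown rice 0.1167, avocado 0.025, whole-barley bread 0.00791.
With no serving limits, spend the whole sodium allowance on banana: 820 mg / 2 mg × 0.4 mg = 164.0 mg.

164.0 mg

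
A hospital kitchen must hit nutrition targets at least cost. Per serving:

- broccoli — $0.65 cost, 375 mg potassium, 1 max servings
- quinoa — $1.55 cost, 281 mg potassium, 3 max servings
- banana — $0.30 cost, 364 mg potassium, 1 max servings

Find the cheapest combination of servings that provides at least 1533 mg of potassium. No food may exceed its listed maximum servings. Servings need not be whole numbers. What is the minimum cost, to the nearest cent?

$5.33

Cost per mg of potassium: banana $0.0008, broccoli $0.0017, quinoa $0.0055.
Take 1 serving of banana: +364.0 mg potassium for $0.30 (total $0.30, still need 1169.0 mg).
Take 1 serving of broccoli: +375.0 mg potassium for $0.65 (total $0.95, still need 794.0 mg).
Take 2.826 servings of quinoa: +794.0 mg potassium for $4.38 (total $5.33, still need 0.0 mg).
Greedy by cheapest-per-mg is optimal for a single linear constraint, so the minimum cost is $5.33.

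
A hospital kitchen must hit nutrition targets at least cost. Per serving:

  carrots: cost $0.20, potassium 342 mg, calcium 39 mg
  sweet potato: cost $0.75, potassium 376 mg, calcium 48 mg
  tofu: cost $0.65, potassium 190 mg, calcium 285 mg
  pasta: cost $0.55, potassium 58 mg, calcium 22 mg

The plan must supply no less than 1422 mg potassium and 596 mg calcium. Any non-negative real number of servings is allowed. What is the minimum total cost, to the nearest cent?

For a min-cost LP with two ≥-constraints, a basic feasible solution has at most two positive variables.
carrots only: max(1422/342, 596/39) = 15.28 servings → $3.06.
sweet potato only: max(1422/376, 596/48) = 12.42 servings → $9.31.
tofu only: max(1422/190, 596/285) = 7.484 servings → $4.86.
pasta only: max(1422/58, 596/22) = 27.09 servings → $14.90.
carrots + sweet potato: the both-tight solution has a negative serving — not a feasible corner.
carrots + tofu with both tight: 3.243 servings and 1.648 servings → $1.72.
carrots + pasta with both targets exact would need a negative amount; discard.
sweet potato + tofu with both tight: 2.979 servings and 1.59 servings → $3.27.
sweet potato + pasta with both targets exact would need a negative amount; discard.
tofu + pasta with both tight: 0.2659 servings and 23.65 servings → $13.18.
The minimum over all feasible corners is $1.72.

$1.72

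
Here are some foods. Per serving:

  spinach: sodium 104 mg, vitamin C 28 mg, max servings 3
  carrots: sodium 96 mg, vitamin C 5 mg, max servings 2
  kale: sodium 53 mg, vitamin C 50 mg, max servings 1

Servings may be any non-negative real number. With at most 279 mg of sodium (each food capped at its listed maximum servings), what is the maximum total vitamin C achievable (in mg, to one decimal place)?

110.8 mg

Vitamin C per mg sodium: kale 0.9434, spinach 0.2692, carrots 0.05208.
Take 1 serving of kale: uses 53 mg sodium, +50.0 mg vitamin C (running total 50.0 mg).
Take 2.173 servings of spinach: uses 226 mg sodium, +60.8 mg vitamin C (running total 110.8 mg).
Greedy by best ratio exhausts the sodium allowance optimally: 110.8 mg.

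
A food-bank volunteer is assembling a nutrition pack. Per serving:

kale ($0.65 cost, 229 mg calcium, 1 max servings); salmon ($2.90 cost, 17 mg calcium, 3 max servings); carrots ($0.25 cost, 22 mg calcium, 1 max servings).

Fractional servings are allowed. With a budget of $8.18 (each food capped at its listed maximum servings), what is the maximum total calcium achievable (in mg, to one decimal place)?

293.7 mg

Calcium per dollar: kale 352.3, carrots 88, salmon 5.862.
Take 1 serving of kale: spends $0.65, +229.0 mg calcium (running total 229.0 mg).
Take 1 serving of carrots: spends $0.25, +22.0 mg calcium (running total 251.0 mg).
Take 2.51 servings of salmon: spends $7.28, +42.7 mg calcium (running total 293.7 mg).
Greedy by best ratio exhausts the cost allowance optimally: 293.7 mg.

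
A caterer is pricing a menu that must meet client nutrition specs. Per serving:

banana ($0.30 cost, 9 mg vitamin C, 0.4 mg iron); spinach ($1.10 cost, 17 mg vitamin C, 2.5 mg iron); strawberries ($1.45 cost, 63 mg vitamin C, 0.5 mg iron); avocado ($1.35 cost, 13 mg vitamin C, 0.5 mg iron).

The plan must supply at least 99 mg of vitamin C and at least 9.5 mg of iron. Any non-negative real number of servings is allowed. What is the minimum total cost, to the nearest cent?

$4.86

A basic optimal solution has at most two foods positive. Try each food alone and each pair with both targets met exactly.
banana only: max(99/9, 9.5/0.4) = 23.75 servings → $7.12.
spinach only: max(99/17, 9.5/2.5) = 5.824 servings → $6.41.
strawberries only: max(99/63, 9.5/0.5) = 19 servings → $27.55.
avocado only: max(99/13, 9.5/0.5) = 19 servings → $25.65.
banana + spinach with both tight: 5.478 servings and 2.924 servings → $4.86.
banana + strawberries: the both-tight solution has a negative serving — not a feasible corner.
banana + avocado: intersection lies outside the first quadrant.
spinach + strawberries with both tight: 3.685 servings and 0.5772 servings → $4.89.
spinach + avocado with both tight: 3.083 servings and 3.583 servings → $8.23.
strawberries + avocado: the both-tight solution has a negative serving — not a feasible corner.
So the least-cost plan costs $4.86.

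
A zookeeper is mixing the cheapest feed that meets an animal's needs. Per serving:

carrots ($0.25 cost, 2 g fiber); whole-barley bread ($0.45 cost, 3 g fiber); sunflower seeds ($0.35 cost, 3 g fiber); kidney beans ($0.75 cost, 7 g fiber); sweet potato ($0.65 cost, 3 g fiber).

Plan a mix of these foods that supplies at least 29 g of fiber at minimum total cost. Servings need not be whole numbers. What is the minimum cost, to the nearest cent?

$3.11

Cost per g of fiber: kidney beans $0.1071, sunflower seeds $0.1167, carrots $0.1250, whole-barley bread $0.1500, sweet potato $0.2167.
With no serving limits, use only kidney beans: 29 g / 7 g = 4.143 servings × $0.75 = $3.11.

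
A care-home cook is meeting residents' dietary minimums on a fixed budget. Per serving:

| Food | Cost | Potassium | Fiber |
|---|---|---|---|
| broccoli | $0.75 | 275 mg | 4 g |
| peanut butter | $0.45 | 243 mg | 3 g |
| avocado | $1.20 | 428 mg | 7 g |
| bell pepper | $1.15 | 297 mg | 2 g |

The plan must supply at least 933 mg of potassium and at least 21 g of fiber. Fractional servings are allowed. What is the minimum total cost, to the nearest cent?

At the optimum either one food covers both requirements or two foods hit both targets exactly; no other combination can be cheaper.
broccoli only: max(933/275, 21/4) = 5.25 servings → $3.94.
peanut butter only: max(933/243, 21/3) = 7 servings → $3.15.
avocado only: max(933/428, 21/7) = 3 servings → $3.60.
bell pepper only: max(933/297, 21/2) = 10.5 servings → $12.07.
broccoli + peanut butter: intersection lies outside the first quadrant.
broccoli + avocado with both targets exact would need a negative amount; discard.
broccoli + bell pepper: the both-tight solution has a negative serving — not a feasible corner.
peanut butter + avocado with both targets exact would need a negative amount; discard.
peanut butter + bell pepper: intersection lies outside the first quadrant.
avocado + bell pepper: intersection lies outside the first quadrant.
The minimum over all feasible corners is $3.15.

$3.15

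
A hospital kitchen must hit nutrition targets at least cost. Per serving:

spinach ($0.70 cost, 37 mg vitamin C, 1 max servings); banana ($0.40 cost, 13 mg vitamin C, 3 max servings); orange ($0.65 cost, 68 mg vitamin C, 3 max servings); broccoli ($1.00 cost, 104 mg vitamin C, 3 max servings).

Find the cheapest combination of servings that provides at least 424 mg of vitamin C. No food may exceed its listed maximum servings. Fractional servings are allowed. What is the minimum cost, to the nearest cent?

$4.07

Cost per mg of vitamin C: orange $0.0096, broccoli $0.0096, spinach $0.0189, banana $0.0308.
Take 3 servings of orange: +204.0 mg vitamin C for $1.95 (total $1.95, still need 220.0 mg).
Take 2.115 servings of broccoli: +220.0 mg vitamin C for $2.12 (total $4.07, still need 0.0 mg).
Filling from the cheapest source first is optimal under one linear minimum: $4.07.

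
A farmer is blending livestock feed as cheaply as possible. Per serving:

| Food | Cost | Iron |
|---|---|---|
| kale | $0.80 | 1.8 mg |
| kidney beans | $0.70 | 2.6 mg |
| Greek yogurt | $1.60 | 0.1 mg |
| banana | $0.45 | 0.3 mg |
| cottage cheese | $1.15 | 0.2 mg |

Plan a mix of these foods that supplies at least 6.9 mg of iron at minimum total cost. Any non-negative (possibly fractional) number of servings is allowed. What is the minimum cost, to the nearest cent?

$1.86

Cost per mg of iron: kidney beans $0.2692, kale $0.4444, banana $1.5000, cottage cheese $5.7500, Greek yogurt $16.0000.
With no serving limits, use only kidney beans: 6.9 mg / 2.6 mg = 2.654 servings × $0.70 = $1.86.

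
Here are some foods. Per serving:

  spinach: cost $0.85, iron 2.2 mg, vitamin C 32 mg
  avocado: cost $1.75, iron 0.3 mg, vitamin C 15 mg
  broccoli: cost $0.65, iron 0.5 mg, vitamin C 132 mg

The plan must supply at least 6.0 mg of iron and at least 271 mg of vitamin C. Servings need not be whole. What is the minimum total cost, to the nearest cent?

Two binding constraints pin down two serving amounts, so the optimal mix uses at most two foods. The candidates are each food alone (scaled to the tighter of iron/vitamin C) and each pair with both constraints tight.
spinach only: max(6.0/2.2, 271/32) = 8.469 servings → $7.20.
avocado only: max(6.0/0.3, 271/15) = 20 servings → $35.00.
broccoli only: max(6.0/0.5, 271/132) = 12 servings → $7.80.
spinach + avocado with both tight: 0.3718 servings and 17.27 servings → $30.54.
spinach + broccoli with both tight: 2.392 servings and 1.473 servings → $2.99.
avocado + broccoli with both targets exact would need a negative amount; discard.
The minimum over all feasible corners is $2.99.

$2.99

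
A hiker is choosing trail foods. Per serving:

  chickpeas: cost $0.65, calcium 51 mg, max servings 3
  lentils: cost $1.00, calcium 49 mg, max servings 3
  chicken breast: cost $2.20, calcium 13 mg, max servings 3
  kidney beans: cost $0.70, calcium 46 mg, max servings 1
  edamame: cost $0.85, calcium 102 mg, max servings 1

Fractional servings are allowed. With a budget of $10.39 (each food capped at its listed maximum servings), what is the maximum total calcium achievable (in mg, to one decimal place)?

Calcium per dollar: edamame 120, chickpeas 78.46, kidney beans 65.71, lentils 49, chicken breast 5.909.
Take 1 serving of edamame: spends $0.85, +102.0 mg calcium (running total 102.0 mg).
Take 3 servings of chickpeas: spends $1.95, +153.0 mg calcium (running total 255.0 mg).
Take 1 serving of kidney beans: spends $0.70, +46.0 mg calcium (running total 301.0 mg).
Take 3 servings of lentils: spends $3.00, +147.0 mg calcium (running total 448.0 mg).
Take 1.768 servings of chicken breast: spends $3.89, +23.0 mg calcium (running total 471.0 mg).
Filling greedily by calcium-per-dollar is optimal for one linear limit, giving 471.0 mg.

471.0 mg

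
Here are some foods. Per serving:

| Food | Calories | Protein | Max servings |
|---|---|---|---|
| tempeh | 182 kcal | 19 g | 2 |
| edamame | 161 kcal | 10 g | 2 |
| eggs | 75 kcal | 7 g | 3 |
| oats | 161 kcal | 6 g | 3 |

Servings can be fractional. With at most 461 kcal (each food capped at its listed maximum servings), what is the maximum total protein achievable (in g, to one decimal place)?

Protein per kcal: tempeh 0.1044, eggs 0.09333, edamame 0.06211, oats 0.03727.
Take 2 servings of tempeh: uses 364 kcal, +38.0 g protein (running total 38.0 g).
Take 1.293 servings of eggs: uses 97 kcal, +9.1 g protein (running total 47.1 g).
Filling greedily by protein-per-kcal is optimal for one linear limit, giving 47.1 g.

47.1 g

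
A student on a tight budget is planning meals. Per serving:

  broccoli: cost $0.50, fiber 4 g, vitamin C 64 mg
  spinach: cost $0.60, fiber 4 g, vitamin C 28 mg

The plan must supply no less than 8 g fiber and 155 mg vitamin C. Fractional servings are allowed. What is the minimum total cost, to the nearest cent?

$1.21

At the optimum either one food covers both requirements or two foods hit both targets exactly; no other combination can be cheaper.
broccoli only: max(8/4, 155/64) = 2.422 servings → $1.21.
spinach only: max(8/4, 155/28) = 5.536 servings → $3.32.
broccoli + spinach with both targets exact would need a negative amount; discard.
The minimum over all feasible corners is $1.21.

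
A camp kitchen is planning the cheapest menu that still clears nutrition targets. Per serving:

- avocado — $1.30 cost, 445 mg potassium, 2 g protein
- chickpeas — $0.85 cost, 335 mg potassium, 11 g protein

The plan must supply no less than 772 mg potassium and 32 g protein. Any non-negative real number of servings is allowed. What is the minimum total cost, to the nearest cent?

Compare the cost at each extreme point of the feasible region.
avocado only: max(772/445, 32/2) = 16 servings → $20.80.
chickpeas only: max(772/335, 32/11) = 2.909 servings → $2.47.
avocado + chickpeas with both targets exact would need a negative amount; discard.
So the least-cost plan costs $2.47.

$2.47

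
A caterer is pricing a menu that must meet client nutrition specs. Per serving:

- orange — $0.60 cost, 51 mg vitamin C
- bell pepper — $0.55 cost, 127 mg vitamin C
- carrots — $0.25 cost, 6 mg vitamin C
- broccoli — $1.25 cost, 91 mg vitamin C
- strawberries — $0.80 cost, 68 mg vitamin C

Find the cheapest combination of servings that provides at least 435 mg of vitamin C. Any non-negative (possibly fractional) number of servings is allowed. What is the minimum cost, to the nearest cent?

$1.88

Cost per mg of vitamin C: bell pepper $0.0043, orange $0.0118, strawberries $0.0118, broccoli $0.0137, carrots $0.0417.
With no serving limits, use only bell pepper: 435 mg / 127 mg = 3.425 servings × $0.55 = $1.88.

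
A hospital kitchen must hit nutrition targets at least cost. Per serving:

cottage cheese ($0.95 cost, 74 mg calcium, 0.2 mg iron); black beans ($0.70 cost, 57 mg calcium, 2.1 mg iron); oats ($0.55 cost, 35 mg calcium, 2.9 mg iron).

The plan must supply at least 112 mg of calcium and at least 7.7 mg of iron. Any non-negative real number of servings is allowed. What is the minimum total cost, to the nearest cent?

Check every corner: each single food scaled to meet both minima, and each pair solved so both constraints bind.
cottage cheese only: max(112/74, 7.7/0.2) = 38.5 servings → $36.58.
black beans only: max(112/57, 7.7/2.1) = 3.667 servings → $2.57.
oats only: max(112/35, 7.7/2.9) = 3.2 servings → $1.76.
cottage cheese + black beans with both targets exact would need a negative amount; discard.
cottage cheese + oats with both tight: 0.2664 servings and 2.637 servings → $1.70.
black beans + oats with both tight: 0.6024 servings and 2.219 servings → $1.64.
Cheapest feasible corner: $1.64.

$1.64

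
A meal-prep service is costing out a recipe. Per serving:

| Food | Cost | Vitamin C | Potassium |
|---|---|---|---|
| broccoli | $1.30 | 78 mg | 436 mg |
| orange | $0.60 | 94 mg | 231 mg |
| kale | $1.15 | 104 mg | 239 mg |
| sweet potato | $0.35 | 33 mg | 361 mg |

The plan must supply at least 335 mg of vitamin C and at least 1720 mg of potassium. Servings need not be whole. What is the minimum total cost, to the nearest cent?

An LP optimum is at a vertex; with two nutrient constraints at most two foods are used. Check each candidate.
broccoli only: max(335/78, 1720/436) = 4.295 servings → $5.58.
orange only: max(335/94, 1720/231) = 7.446 servings → $4.47.
kale only: max(335/104, 1720/239) = 7.197 servings → $8.28.
sweet potato only: max(335/33, 1720/361) = 10.15 servings → $3.55.
broccoli + orange with both tight: 3.67 servings and 0.5182 servings → $5.08.
broccoli + kale with both tight: 3.701 servings and 0.4457 servings → $5.32.
broccoli + sweet potato: the both-tight solution has a negative serving — not a feasible corner.
orange + kale with both targets exact would need a negative amount; discard.
orange + sweet potato with both tight: 2.439 servings and 3.204 servings → $2.58.
kale + sweet potato with both tight: 2.164 servings and 3.332 servings → $3.65.
Cheapest feasible corner: $2.58.

$2.58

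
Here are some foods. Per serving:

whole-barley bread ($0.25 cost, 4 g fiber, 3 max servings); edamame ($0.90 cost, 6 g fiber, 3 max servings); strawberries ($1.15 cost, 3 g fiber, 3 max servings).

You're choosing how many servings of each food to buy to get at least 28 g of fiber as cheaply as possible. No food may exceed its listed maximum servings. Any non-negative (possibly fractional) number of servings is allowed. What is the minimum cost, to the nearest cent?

$3.15

Cost per g of fiber: whole-barley bread $0.0625, edamame $0.1500, strawberries $0.3833.
Take 3 servings of whole-barley bread: +12.0 g fiber for $0.75 (total $0.75, still need 16.0 g).
Take 2.667 servings of edamame: +16.0 g fiber for $2.40 (total $3.15, still need 0.0 g).
Filling from the cheapest source first is optimal under one linear minimum: $3.15.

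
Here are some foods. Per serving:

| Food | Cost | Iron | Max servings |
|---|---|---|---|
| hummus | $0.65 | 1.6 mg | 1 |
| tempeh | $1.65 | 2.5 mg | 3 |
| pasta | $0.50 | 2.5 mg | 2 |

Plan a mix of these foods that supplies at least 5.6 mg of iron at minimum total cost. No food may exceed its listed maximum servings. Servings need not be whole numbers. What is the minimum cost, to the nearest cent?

$1.24

Cost per mg of iron: pasta $0.2000, hummus $0.4062, tempeh $0.6600.
Take 2 servings of pasta: +5.0 mg iron for $1.00 (total $1.00, still need 0.6 mg).
Take 0.375 servings of hummus: +0.6 mg iron for $0.24 (total $1.24, still need 0.0 mg).
Filling from the cheapest source first is optimal under one linear minimum: $1.24.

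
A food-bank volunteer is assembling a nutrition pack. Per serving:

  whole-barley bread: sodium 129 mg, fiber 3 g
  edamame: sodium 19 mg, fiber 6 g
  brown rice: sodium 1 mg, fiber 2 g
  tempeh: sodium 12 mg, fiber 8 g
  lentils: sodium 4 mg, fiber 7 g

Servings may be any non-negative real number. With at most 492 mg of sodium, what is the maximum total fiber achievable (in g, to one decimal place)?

Fiber per mg sodium: brown rice 2, lentils 1.75, tempeh 0.6667, edamame 0.3158, whole-barley bread 0.02326.
With no serving limits, spend the whole sodium allowance on brown rice: 492 mg / 1 mg × 2 g = 984.0 g.

984.0 g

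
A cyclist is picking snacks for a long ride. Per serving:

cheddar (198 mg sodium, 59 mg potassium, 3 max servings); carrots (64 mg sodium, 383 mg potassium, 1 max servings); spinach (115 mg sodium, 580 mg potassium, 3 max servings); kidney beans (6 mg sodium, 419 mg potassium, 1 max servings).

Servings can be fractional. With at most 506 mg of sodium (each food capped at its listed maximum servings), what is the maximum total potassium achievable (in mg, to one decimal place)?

2569.1 mg

Potassium per mg sodium: kidney beans 69.83, carrots 5.984, spinach 5.043, cheddar 0.298.
Take 1 serving of kidney beans: uses 6 mg sodium, +419.0 mg potassium (running total 419.0 mg).
Take 1 serving of carrots: uses 64 mg sodium, +383.0 mg potassium (running total 802.0 mg).
Take 3 servings of spinach: uses 345 mg sodium, +1740.0 mg potassium (running total 2542.0 mg).
Take 0.4596 servings of cheddar: uses 91 mg sodium, +27.1 mg potassium (running total 2569.1 mg).
Filling greedily by potassium-per-mg sodium is optimal for one linear limit, giving 2569.1 mg.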